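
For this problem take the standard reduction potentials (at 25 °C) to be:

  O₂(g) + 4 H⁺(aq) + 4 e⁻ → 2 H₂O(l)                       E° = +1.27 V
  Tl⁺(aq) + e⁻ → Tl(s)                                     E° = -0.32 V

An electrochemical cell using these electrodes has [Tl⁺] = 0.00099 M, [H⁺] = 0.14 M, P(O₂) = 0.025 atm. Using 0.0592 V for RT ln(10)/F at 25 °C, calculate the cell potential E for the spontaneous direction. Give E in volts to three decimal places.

+1.694 V

O₂/H₂O is the cathode (higher E°), Tl⁺/Tl the anode: E°cell = +1.27 − (-0.32) = +1.59 V, n = 4.
Overall: O₂(g) + 4 H⁺(aq) + 4 Tl(s) → 2 H₂O(l) + 4 Tl⁺(aq)
Q = [Tl⁺]^4 / (P(O₂)·[H⁺]^4); log Q = -7.000.
E = E° − (0.0592/n) log Q = +1.59 − (0.0592/4)(-7.000) = +1.694 V.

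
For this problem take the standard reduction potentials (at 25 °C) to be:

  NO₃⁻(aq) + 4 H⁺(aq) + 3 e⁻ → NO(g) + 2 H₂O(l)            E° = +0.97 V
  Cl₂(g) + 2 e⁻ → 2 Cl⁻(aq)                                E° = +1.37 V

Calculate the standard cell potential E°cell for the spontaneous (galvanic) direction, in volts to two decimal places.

+0.40 V

The Cl₂/Cl⁻ couple has the higher reduction potential, so it is the cathode; NO₃⁻/NO is oxidised at the anode.
E°cell = E°(cathode) − E°(anode) = (+1.37) − (+0.97) = +0.40 V.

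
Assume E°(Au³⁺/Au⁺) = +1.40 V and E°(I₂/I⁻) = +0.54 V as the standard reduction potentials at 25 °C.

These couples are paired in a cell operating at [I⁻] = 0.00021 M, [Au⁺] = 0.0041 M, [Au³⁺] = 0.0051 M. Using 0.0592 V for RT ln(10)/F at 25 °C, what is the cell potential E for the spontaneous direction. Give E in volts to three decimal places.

+0.645 V

Au³⁺/Au⁺ is the cathode (higher E°), I₂/I⁻ the anode: E°cell = +1.40 − (+0.54) = +0.86 V, n = 2.
Overall: Au³⁺(aq) + 2 I⁻(aq) → Au⁺(aq) + I₂(s)
Q = [Au⁺] / ([Au³⁺]·[I⁻]^2); log Q = 7.261.
E = E° − (0.0592/n) log Q = +0.86 − (0.0592/2)(7.261) = +0.645 V.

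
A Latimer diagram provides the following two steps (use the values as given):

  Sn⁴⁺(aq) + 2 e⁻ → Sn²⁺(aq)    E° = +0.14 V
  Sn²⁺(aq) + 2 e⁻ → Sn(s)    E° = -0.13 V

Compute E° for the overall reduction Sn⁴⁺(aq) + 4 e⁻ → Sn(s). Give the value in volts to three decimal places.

Standard free energies of sequential steps add: ΔG°₃ = ΔG°₁ + ΔG°₂, so n₃E°₃ = n₁E°₁ + n₂E°₂.
E°₃ = (2×+0.14 + 2×-0.13) / 4 = (+0.020) / 4 = +0.005 V.

+0.005 V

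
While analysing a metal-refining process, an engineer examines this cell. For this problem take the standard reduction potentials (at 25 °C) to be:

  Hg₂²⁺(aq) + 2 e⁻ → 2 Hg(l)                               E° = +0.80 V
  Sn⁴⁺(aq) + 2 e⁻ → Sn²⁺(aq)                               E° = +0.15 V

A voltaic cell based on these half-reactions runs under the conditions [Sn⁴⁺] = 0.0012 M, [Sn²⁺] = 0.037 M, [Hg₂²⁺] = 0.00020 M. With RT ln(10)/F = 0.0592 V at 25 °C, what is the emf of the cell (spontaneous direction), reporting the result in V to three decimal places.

Hg₂²⁺/Hg is the cathode (higher E°), Sn⁴⁺/Sn²⁺ the anode: E°cell = +0.80 − (+0.15) = +0.65 V, n = 2.
Overall: Hg₂²⁺(aq) + Sn²⁺(aq) → 2 Hg(l) + Sn⁴⁺(aq)
Q = [Sn⁴⁺] / ([Hg₂²⁺]·[Sn²⁺]); log Q = 2.210.
E = E° − (0.0592/n) log Q = +0.65 − (0.0592/2)(2.210) = +0.585 V.

+0.585 V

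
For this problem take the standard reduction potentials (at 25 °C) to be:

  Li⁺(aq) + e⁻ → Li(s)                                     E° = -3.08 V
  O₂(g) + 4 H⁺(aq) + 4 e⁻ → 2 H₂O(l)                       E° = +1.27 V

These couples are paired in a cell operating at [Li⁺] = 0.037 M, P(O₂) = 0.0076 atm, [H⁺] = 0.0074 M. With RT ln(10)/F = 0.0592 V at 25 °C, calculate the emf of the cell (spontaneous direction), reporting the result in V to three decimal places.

+4.277 V

O₂/H₂O is the cathode (higher E°), Li⁺/Li the anode: E°cell = +1.27 − (-3.08) = +4.35 V, n = 4.
Overall: O₂(g) + 4 H⁺(aq) + 4 Li(s) → 2 H₂O(l) + 4 Li⁺(aq)
Q = [Li⁺]^4 / (P(O₂)·[H⁺]^4); log Q = 4.915.
E = E° − (0.0592/n) log Q = +4.35 − (0.0592/4)(4.915) = +4.277 V.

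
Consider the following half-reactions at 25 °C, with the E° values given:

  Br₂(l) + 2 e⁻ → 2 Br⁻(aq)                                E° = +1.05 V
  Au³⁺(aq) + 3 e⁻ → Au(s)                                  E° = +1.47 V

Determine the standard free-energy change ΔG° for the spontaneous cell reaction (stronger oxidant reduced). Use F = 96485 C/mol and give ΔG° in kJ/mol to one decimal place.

Au³⁺/Au (E° = +1.47 V) is the cathode; Br₂/Br⁻ (E° = +1.05 V) is the anode, so E°cell = +0.42 V.
Balancing electrons gives n = 6 (lcm of 3 and 2).
ΔG° = −nFE° = −(6)(96485)(+0.42) = -243,142 J = -243.1 kJ/mol.

-243.1 kJ/mol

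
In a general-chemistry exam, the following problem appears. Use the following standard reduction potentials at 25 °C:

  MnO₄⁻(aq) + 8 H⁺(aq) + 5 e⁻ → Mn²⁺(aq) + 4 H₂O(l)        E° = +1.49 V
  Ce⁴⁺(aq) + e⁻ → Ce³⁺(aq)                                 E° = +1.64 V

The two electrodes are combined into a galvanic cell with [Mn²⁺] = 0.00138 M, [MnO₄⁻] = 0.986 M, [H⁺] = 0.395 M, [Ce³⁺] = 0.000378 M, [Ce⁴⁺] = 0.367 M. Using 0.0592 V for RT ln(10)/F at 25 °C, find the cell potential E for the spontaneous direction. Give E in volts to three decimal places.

Ce⁴⁺/Ce³⁺ is the cathode (higher E°), MnO₄⁻/Mn²⁺ the anode: E°cell = +1.64 − (+1.49) = +0.15 V, n = 5.
Overall: 5 Ce⁴⁺(aq) + Mn²⁺(aq) + 4 H₂O(l) → 5 Ce³⁺(aq) + MnO₄⁻(aq) + 8 H⁺(aq)
Q = [Ce³⁺]^5·[MnO₄⁻]·[H⁺]^8 / ([Ce⁴⁺]^5·[Mn²⁺]); log Q = -15.309.
E = E° − (0.0592/n) log Q = +0.15 − (0.0592/5)(-15.309) = +0.331 V.

+0.331 V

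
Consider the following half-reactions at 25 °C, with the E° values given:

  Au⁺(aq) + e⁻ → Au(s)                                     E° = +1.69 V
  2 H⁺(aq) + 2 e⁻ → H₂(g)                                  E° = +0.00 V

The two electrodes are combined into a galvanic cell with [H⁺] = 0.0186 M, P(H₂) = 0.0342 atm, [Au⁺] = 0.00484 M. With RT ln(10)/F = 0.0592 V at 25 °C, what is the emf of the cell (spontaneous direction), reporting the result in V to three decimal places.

+1.612 V

Au⁺/Au is the cathode (higher E°), H⁺/H₂ the anode: E°cell = +1.69 − (+0.00) = +1.69 V, n = 2.
Overall: 2 Au⁺(aq) + H₂(g) → 2 Au(s) + 2 H⁺(aq)
Q = [H⁺]^2 / ([Au⁺]^2·P(H₂)); log Q = 2.635.
E = E° − (0.0592/n) log Q = +1.69 − (0.0592/2)(2.635) = +1.612 V.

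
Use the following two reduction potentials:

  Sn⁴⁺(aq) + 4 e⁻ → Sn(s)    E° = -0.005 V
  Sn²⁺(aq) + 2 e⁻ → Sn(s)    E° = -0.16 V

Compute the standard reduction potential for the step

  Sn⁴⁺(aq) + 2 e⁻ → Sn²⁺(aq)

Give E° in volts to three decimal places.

Sequential free energies add, so n₃E°₃ = n₁E°₁ + n₂E°₂.
With n₃ = 4, and the known step contributing 2×(-0.16) V, the unknown satisfies 2·E° = 4×(-0.005) − 2×(-0.16) = +0.300.
E° = +0.300 / 2 = +0.150 V.

+0.150 V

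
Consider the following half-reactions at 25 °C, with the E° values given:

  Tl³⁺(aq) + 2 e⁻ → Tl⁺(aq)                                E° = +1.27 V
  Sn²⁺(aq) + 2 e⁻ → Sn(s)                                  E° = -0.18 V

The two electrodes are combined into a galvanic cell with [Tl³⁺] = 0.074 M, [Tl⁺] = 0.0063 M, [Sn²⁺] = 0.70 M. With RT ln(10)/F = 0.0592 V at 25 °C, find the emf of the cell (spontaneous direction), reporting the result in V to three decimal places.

Tl³⁺/Tl⁺ is the cathode (higher E°), Sn²⁺/Sn the anode: E°cell = +1.27 − (-0.18) = +1.45 V, n = 2.
Overall: Tl³⁺(aq) + Sn(s) → Tl⁺(aq) + Sn²⁺(aq)
Q = [Tl⁺]·[Sn²⁺] / ([Tl³⁺]); log Q = -1.225.
E = E° − (0.0592/n) log Q = +1.45 − (0.0592/2)(-1.225) = +1.486 V.

+1.486 V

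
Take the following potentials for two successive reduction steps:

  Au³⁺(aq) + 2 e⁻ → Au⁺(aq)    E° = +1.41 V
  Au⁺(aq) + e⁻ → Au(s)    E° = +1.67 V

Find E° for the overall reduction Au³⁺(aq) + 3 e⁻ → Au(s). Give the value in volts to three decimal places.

+1.497 V

Adding the free-energy changes (−nFE°) of the two steps gives −n₃FE°₃ = −n₁FE°₁ − n₂FE°₂.
E°₃ = (2×+1.41 + 1×+1.67) / 3 = (+4.490) / 3 = +1.497 V.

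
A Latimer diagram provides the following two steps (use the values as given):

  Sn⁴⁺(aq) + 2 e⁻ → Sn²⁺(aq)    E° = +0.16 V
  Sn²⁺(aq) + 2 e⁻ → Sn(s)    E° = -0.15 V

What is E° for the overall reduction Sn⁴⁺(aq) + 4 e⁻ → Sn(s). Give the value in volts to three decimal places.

+0.005 V

Adding the free-energy changes (−nFE°) of the two steps gives −n₃FE°₃ = −n₁FE°₁ − n₂FE°₂.
E°₃ = (2×+0.16 + 2×-0.15) / 4 = (+0.020) / 4 = +0.005 V.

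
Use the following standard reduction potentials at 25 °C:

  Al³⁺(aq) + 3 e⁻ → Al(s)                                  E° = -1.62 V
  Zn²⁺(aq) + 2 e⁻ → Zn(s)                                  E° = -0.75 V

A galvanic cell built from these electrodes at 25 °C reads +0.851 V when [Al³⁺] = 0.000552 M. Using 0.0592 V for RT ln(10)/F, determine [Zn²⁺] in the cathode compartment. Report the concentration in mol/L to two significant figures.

0.0015 M

Zn²⁺/Zn is the cathode, Al³⁺/Al the anode: E°cell = +0.87 V, n = 6.
Overall reaction: 3 Zn²⁺(aq) + 2 Al(s) → 3 Zn(s) + 2 Al³⁺(aq); Q = [Al³⁺]^2/[Zn²⁺]^3.
From E = E° − (0.0592/n) log Q: log Q = (E° − E)·n/0.0592 = (+0.87 − (+0.851))·6/0.0592 = 1.9257.
So 3·log[Zn²⁺] = 2·log(0.000552) − log Q = -6.5161 − (1.9257) = -8.4418; log[Zn²⁺] = -8.4418 / 3 = -2.8139; [Zn²⁺] = 10^(-2.8139) ≈ 0.0015 M.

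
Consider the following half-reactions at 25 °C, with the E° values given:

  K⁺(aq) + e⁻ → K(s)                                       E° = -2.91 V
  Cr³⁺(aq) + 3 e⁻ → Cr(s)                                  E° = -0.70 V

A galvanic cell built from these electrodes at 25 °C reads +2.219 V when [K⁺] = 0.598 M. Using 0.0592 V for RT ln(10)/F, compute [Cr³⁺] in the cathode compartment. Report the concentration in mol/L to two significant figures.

Cr³⁺/Cr is the cathode, K⁺/K the anode: E°cell = +2.21 V, n = 3.
Overall reaction: Cr³⁺(aq) + 3 K(s) → Cr(s) + 3 K⁺(aq); Q = [K⁺]^3/[Cr³⁺]^1.
From E = E° − (0.0592/n) log Q: log Q = (E° − E)·n/0.0592 = (+2.21 − (+2.219))·3/0.0592 = -0.4561.
So 1·log[Cr³⁺] = 3·log(0.598) − log Q = -0.6699 − (-0.4561) = -0.2138; [Cr³⁺] = 10^(-0.2138) ≈ 0.61 M.

0.61 M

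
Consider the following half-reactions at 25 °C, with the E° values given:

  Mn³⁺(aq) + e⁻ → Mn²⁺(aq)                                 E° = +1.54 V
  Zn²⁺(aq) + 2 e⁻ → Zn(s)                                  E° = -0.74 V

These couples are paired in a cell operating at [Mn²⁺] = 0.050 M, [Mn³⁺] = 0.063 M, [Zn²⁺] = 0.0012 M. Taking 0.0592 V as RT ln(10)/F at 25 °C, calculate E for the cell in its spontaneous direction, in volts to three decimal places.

+2.372 V

Mn³⁺/Mn²⁺ is the cathode (higher E°), Zn²⁺/Zn the anode: E°cell = +1.54 − (-0.74) = +2.28 V, n = 2.
Overall: 2 Mn³⁺(aq) + Zn(s) → 2 Mn²⁺(aq) + Zn²⁺(aq)
Q = [Mn²⁺]^2·[Zn²⁺] / ([Mn³⁺]^2); log Q = -3.122.
E = E° − (0.0592/n) log Q = +2.28 − (0.0592/2)(-3.122) = +2.372 V.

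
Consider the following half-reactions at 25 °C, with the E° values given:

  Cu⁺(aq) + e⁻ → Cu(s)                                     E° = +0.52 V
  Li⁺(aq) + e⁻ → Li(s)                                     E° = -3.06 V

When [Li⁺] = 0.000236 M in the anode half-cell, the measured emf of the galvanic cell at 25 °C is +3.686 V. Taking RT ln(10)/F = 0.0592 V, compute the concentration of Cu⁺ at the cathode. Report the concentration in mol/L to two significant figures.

0.015 M

Cu⁺/Cu is the cathode, Li⁺/Li the anode: E°cell = +3.58 V, n = 1.
Overall reaction: Cu⁺(aq) + Li(s) → Cu(s) + Li⁺(aq); Q = [Li⁺]^1/[Cu⁺]^1.
From E = E° − (0.0592/n) log Q: log Q = (E° − E)·n/0.0592 = (+3.58 − (+3.686))·1/0.0592 = -1.7905.
So 1·log[Cu⁺] = 1·log(0.000236) − log Q = -3.6271 − (-1.7905) = -1.8366; [Cu⁺] = 10^(-1.8366) ≈ 0.015 M.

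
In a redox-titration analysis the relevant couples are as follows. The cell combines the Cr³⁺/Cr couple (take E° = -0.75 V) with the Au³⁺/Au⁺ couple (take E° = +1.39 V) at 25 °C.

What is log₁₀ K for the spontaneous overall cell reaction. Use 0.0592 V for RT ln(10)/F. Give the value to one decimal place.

Cathode: Au³⁺/Au⁺; anode: Cr³⁺/Cr. E°cell = +2.14 V, n = 6.
log K = nE°cell / 0.0592 = (6)(+2.14) / 0.0592 = 216.9.

216.9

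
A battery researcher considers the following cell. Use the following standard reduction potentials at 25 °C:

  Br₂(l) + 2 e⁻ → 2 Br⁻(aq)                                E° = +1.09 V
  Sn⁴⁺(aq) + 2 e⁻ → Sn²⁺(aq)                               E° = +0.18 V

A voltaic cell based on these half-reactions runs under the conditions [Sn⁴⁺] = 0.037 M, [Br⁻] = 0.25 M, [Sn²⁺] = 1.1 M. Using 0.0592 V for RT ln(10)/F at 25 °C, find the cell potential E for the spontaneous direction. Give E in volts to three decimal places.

Br₂/Br⁻ is the cathode (higher E°), Sn⁴⁺/Sn²⁺ the anode: E°cell = +1.09 − (+0.18) = +0.91 V, n = 2.
Overall: Br₂(l) + Sn²⁺(aq) → 2 Br⁻(aq) + Sn⁴⁺(aq)
Q = [Br⁻]^2·[Sn⁴⁺] / ([Sn²⁺]); log Q = -2.677.
E = E° − (0.0592/n) log Q = +0.91 − (0.0592/2)(-2.677) = +0.989 V.

+0.989 V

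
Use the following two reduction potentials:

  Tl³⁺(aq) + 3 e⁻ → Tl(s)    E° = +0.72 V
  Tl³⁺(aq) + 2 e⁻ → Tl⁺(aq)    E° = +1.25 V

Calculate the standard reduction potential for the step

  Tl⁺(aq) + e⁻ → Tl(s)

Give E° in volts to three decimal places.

Sequential free energies add, so n₃E°₃ = n₁E°₁ + n₂E°₂.
With n₃ = 3, and the known step contributing 2×(+1.25) V, the unknown satisfies 1·E° = 3×(+0.72) − 2×(+1.25) = -0.340.
E° = -0.340 / 1 = -0.340 V.

-0.340 V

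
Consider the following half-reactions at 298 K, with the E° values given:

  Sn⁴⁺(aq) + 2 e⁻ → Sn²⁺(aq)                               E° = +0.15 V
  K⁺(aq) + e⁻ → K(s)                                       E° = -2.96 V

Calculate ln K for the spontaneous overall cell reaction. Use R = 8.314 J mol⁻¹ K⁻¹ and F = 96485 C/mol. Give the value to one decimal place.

Cathode: Sn⁴⁺/Sn²⁺; anode: K⁺/K. E°cell = (+0.15) − (-2.96) = +3.11 V, with n = 2.
ΔG° = −nFE° = −RT ln K, so ln K = nFE°/(RT) = (2)(96485)(+3.11) / ((8.314)(298)) = 242.228.

242.2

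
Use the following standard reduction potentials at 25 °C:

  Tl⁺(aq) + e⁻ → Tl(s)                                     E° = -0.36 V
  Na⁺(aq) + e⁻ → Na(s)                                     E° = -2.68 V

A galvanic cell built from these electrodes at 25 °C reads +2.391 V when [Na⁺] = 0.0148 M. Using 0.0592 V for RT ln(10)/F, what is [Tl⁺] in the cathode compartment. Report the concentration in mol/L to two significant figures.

Tl⁺/Tl is the cathode, Na⁺/Na the anode: E°cell = +2.32 V, n = 1.
Overall reaction: Tl⁺(aq) + Na(s) → Tl(s) + Na⁺(aq); Q = [Na⁺]^1/[Tl⁺]^1.
From E = E° − (0.0592/n) log Q: log Q = (E° − E)·n/0.0592 = (+2.32 − (+2.391))·1/0.0592 = -1.1993.
So 1·log[Tl⁺] = 1·log(0.0148) − log Q = -1.8297 − (-1.1993) = -0.6304; [Tl⁺] = 10^(-0.6304) ≈ 0.23 M.

0.23 M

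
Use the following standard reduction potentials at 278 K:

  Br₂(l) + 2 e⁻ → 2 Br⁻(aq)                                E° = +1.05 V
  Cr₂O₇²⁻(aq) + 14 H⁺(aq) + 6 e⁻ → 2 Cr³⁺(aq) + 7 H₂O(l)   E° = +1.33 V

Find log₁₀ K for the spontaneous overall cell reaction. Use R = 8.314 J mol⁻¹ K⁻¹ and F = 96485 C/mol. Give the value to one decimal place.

30.5

Cathode: Cr₂O₇²⁻/Cr³⁺; anode: Br₂/Br⁻. E°cell = (+1.33) − (+1.05) = +0.28 V, with n = 6.
ΔG° = −nFE° = −RT ln K, so ln K = nFE°/(RT) = (6)(96485)(+0.28) / ((8.314)(278)) = 70.132.
log₁₀ K = 70.132 / ln 10 = 30.5.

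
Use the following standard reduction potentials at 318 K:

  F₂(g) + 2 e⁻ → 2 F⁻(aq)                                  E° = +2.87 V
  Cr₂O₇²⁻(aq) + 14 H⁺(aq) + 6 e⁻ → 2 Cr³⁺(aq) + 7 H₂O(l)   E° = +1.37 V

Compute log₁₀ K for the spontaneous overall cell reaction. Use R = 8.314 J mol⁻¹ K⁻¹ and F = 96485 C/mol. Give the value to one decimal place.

142.6

Cathode: F₂/F⁻; anode: Cr₂O₇²⁻/Cr³⁺. E°cell = (+2.87) − (+1.37) = +1.50 V, with n = 6.
ΔG° = −nFE° = −RT ln K, so ln K = nFE°/(RT) = (6)(96485)(+1.50) / ((8.314)(318)) = 328.447.
log₁₀ K = 328.447 / ln 10 = 142.6.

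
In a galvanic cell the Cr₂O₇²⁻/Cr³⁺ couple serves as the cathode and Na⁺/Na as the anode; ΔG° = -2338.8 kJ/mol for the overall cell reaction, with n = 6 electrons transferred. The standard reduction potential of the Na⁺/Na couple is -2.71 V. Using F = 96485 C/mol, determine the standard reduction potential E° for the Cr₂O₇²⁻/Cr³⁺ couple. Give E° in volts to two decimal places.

+1.33 V

E°cell = −ΔG°/(nF) = −(-2338.8×10³)/((6)(96485)) = +4.040 V.
Since Cr₂O₇²⁻/Cr³⁺ is the cathode and Na⁺/Na the anode, E°cell = E°(Cr₂O₇²⁻/Cr³⁺) − E°(Na⁺/Na).
So E°(Cr₂O₇²⁻/Cr³⁺) = E°cell + E°(Na⁺/Na) = +4.040 + (-2.71) = +1.33 V.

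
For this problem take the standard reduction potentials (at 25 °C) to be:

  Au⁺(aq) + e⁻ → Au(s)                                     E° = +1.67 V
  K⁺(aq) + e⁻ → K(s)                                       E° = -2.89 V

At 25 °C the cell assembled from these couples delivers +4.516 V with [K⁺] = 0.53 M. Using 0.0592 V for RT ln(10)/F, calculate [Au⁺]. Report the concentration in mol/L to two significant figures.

Au⁺/Au is the cathode, K⁺/K the anode: E°cell = +4.56 V, n = 1.
Overall reaction: Au⁺(aq) + K(s) → Au(s) + K⁺(aq); Q = [K⁺]^1/[Au⁺]^1.
From E = E° − (0.0592/n) log Q: log Q = (E° − E)·n/0.0592 = (+4.56 − (+4.516))·1/0.0592 = 0.7432.
So 1·log[Au⁺] = 1·log(0.53) − log Q = -0.2757 − (0.7432) = -1.0189; [Au⁺] = 10^(-1.0189) ≈ 0.096 M.

0.096 M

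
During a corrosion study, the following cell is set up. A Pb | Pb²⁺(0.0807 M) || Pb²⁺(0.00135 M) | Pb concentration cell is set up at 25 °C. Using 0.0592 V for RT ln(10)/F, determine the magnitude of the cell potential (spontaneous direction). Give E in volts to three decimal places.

For a concentration cell E°cell = 0. The 0.0807 M side is the cathode (reduction is favoured where [Pb²⁺] is higher).
With n = 2, E = −(0.0592/2) log([Pb²⁺]ₐₙ/[Pb²⁺]꜀ₐₜ) = −(0.0592/2) log(0.00135/0.0807) = −(0.0592/2)(-1.777) = +0.053 V.

+0.053 V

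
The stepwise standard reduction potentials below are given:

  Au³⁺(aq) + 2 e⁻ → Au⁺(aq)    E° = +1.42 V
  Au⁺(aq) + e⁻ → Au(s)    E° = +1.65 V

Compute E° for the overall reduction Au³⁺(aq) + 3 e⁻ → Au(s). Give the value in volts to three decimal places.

Adding the free-energy changes (−nFE°) of the two steps gives −n₃FE°₃ = −n₁FE°₁ − n₂FE°₂.
E°₃ = (2×+1.42 + 1×+1.65) / 3 = (+4.490) / 3 = +1.497 V.

+1.497 V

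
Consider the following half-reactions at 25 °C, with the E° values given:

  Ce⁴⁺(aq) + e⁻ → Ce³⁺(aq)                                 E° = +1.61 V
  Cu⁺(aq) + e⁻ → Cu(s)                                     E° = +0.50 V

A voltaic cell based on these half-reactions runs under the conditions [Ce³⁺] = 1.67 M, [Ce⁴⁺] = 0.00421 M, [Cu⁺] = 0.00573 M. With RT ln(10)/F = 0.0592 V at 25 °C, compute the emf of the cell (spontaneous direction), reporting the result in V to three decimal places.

+1.089 V

Ce⁴⁺/Ce³⁺ is the cathode (higher E°), Cu⁺/Cu the anode: E°cell = +1.61 − (+0.50) = +1.11 V, n = 1.
Overall: Ce⁴⁺(aq) + Cu(s) → Ce³⁺(aq) + Cu⁺(aq)
Q = [Ce³⁺]·[Cu⁺] / ([Ce⁴⁺]); log Q = 0.357.
E = E° − (0.0592/n) log Q = +1.11 − (0.0592/1)(0.357) = +1.089 V.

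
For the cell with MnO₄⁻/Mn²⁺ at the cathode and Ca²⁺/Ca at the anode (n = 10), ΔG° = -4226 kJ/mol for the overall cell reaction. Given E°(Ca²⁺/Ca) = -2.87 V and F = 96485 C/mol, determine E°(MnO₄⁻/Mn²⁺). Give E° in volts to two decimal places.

E°cell = −ΔG°/(nF) = −(-4226×10³)/((10)(96485)) = +4.380 V.
Since MnO₄⁻/Mn²⁺ is the cathode and Ca²⁺/Ca the anode, E°cell = E°(MnO₄⁻/Mn²⁺) − E°(Ca²⁺/Ca).
So E°(MnO₄⁻/Mn²⁺) = E°cell + E°(Ca²⁺/Ca) = +4.380 + (-2.87) = +1.51 V.

+1.51 V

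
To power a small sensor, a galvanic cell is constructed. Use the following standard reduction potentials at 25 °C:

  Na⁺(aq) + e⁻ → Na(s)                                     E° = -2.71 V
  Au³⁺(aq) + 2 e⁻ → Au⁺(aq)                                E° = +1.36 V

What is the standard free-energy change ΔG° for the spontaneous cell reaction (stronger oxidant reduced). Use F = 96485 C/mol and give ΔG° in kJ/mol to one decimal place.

Au³⁺/Au⁺ (E° = +1.36 V) is the cathode; Na⁺/Na (E° = -2.71 V) is the anode, so E°cell = +4.07 V.
Balancing electrons gives n = 2 (lcm of 2 and 1).
ΔG° = −nFE° = −(2)(96485)(+4.07) = -785,388 J = -785.4 kJ/mol.

-785.4 kJ/mol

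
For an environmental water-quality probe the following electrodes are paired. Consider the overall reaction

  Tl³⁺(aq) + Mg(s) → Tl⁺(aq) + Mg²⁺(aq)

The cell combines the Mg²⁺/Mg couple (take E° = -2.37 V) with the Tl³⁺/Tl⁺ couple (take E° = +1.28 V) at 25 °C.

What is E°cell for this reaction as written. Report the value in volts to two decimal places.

The Tl³⁺/Tl⁺ couple has the higher reduction potential, so it is the cathode; Mg²⁺/Mg is oxidised at the anode.
E°cell = E°(cathode) − E°(anode) = (+1.28) − (-2.37) = +3.65 V.

+3.65 V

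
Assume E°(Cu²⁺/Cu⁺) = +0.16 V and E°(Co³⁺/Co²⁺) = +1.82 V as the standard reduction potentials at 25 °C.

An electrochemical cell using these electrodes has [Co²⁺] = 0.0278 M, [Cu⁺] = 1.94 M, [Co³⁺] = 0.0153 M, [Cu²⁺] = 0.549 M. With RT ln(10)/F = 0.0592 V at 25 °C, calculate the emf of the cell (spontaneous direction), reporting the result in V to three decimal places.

+1.677 V

Co³⁺/Co²⁺ is the cathode (higher E°), Cu²⁺/Cu⁺ the anode: E°cell = +1.82 − (+0.16) = +1.66 V, n = 1.
Overall: Co³⁺(aq) + Cu⁺(aq) → Co²⁺(aq) + Cu²⁺(aq)
Q = [Co²⁺]·[Cu²⁺] / ([Co³⁺]·[Cu⁺]); log Q = -0.289.
E = E° − (0.0592/n) log Q = +1.66 − (0.0592/1)(-0.289) = +1.677 V.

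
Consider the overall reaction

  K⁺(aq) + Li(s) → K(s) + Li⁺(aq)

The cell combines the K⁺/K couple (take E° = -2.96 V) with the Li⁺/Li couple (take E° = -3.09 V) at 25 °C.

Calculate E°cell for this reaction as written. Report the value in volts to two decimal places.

The K⁺/K couple has the higher reduction potential, so it is the cathode; Li⁺/Li is oxidised at the anode.
E°cell = E°(cathode) − E°(anode) = (-2.96) − (-3.09) = +0.13 V.

+0.13 V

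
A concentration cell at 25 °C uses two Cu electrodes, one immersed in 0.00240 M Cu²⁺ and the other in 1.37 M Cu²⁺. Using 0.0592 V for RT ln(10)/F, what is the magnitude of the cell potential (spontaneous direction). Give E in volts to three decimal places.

For a concentration cell E°cell = 0. The 1.37 M side is the cathode (reduction is favoured where [Cu²⁺] is higher).
With n = 2, E = −(0.0592/2) log([Cu²⁺]ₐₙ/[Cu²⁺]꜀ₐₜ) = −(0.0592/2) log(0.0024/1.37) = −(0.0592/2)(-2.757) = +0.082 V.

+0.082 V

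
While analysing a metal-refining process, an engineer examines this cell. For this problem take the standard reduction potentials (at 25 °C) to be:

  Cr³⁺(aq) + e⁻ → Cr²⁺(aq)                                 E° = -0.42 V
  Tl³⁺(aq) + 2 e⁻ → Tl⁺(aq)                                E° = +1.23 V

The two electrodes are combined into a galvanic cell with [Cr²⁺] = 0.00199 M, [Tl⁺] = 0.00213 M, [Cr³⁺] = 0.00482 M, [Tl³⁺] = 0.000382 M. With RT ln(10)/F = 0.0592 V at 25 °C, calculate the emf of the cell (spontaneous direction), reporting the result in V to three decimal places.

Tl³⁺/Tl⁺ is the cathode (higher E°), Cr³⁺/Cr²⁺ the anode: E°cell = +1.23 − (-0.42) = +1.65 V, n = 2.
Overall: Tl³⁺(aq) + 2 Cr²⁺(aq) → Tl⁺(aq) + 2 Cr³⁺(aq)
Q = [Tl⁺]·[Cr³⁺]^2 / ([Tl³⁺]·[Cr²⁺]^2); log Q = 1.515.
E = E° − (0.0592/n) log Q = +1.65 − (0.0592/2)(1.515) = +1.605 V.

+1.605 V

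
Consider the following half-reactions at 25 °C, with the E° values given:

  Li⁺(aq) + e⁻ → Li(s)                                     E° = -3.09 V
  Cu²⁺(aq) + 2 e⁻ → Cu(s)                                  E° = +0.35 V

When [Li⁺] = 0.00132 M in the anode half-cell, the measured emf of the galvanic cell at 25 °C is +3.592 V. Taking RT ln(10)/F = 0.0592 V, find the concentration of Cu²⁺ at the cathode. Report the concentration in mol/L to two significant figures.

0.24 M

Cu²⁺/Cu is the cathode, Li⁺/Li the anode: E°cell = +3.44 V, n = 2.
Overall reaction: Cu²⁺(aq) + 2 Li(s) → Cu(s) + 2 Li⁺(aq); Q = [Li⁺]^2/[Cu²⁺]^1.
From E = E° − (0.0592/n) log Q: log Q = (E° − E)·n/0.0592 = (+3.44 − (+3.592))·2/0.0592 = -5.1351.
So 1·log[Cu²⁺] = 2·log(0.00132) − log Q = -5.7589 − (-5.1351) = -0.6238; [Cu²⁺] = 10^(-0.6238) ≈ 0.24 M.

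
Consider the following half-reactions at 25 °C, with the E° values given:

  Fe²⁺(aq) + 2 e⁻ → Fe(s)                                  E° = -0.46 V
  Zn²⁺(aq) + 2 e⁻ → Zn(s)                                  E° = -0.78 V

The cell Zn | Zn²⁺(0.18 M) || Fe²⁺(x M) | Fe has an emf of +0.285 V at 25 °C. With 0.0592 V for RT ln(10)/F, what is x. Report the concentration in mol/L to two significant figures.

Fe²⁺/Fe is the cathode, Zn²⁺/Zn the anode: E°cell = +0.32 V, n = 2.
Overall reaction: Fe²⁺(aq) + Zn(s) → Fe(s) + Zn²⁺(aq); Q = [Zn²⁺]^1/[Fe²⁺]^1.
From E = E° − (0.0592/n) log Q: log Q = (E° − E)·n/0.0592 = (+0.32 − (+0.285))·2/0.0592 = 1.1824.
So 1·log[Fe²⁺] = 1·log(0.18) − log Q = -0.7447 − (1.1824) = -1.9271; [Fe²⁺] = 10^(-1.9271) ≈ 0.012 M.

0.012 M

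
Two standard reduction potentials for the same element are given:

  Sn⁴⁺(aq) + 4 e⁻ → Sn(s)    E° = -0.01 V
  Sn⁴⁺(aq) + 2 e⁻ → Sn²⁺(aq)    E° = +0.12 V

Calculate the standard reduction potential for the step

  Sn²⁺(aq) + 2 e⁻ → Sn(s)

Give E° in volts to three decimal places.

-0.140 V

Sequential free energies add, so n₃E°₃ = n₁E°₁ + n₂E°₂.
With n₃ = 4, and the known step contributing 2×(+0.12) V, the unknown satisfies 2·E° = 4×(-0.01) − 2×(+0.12) = -0.280.
E° = -0.280 / 2 = -0.140 V.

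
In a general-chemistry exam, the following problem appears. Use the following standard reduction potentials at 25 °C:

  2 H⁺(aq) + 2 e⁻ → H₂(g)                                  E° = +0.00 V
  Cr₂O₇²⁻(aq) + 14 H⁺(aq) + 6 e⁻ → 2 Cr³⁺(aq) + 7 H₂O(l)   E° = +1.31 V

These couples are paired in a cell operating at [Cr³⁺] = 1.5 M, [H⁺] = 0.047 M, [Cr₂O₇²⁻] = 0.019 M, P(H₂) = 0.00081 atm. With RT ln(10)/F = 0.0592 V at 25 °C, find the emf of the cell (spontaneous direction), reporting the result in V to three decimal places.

+1.093 V

Cr₂O₇²⁻/Cr³⁺ is the cathode (higher E°), H⁺/H₂ the anode: E°cell = +1.31 − (+0.00) = +1.31 V, n = 6.
Overall: Cr₂O₇²⁻(aq) + 8 H⁺(aq) + 3 H₂(g) → 2 Cr³⁺(aq) + 7 H₂O(l)
Q = [Cr³⁺]^2 / ([Cr₂O₇²⁻]·[H⁺]^8·P(H₂)^3); log Q = 21.971.
E = E° − (0.0592/n) log Q = +1.31 − (0.0592/6)(21.971) = +1.093 V.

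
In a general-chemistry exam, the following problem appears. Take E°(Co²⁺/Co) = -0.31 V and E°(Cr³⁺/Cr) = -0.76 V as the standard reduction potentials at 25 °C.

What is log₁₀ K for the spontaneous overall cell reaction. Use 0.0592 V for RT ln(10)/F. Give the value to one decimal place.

Cathode: Co²⁺/Co; anode: Cr³⁺/Cr. E°cell = +0.45 V, n = 6.
log K = nE°cell / 0.0592 = (6)(+0.45) / 0.0592 = 45.6.

45.6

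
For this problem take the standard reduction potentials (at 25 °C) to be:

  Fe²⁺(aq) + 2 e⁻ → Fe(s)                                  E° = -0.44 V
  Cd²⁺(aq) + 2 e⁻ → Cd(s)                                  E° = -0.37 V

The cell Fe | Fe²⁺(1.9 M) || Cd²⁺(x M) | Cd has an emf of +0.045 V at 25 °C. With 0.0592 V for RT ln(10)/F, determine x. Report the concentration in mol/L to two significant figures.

0.27 M

Cd²⁺/Cd is the cathode, Fe²⁺/Fe the anode: E°cell = +0.07 V, n = 2.
Overall reaction: Cd²⁺(aq) + Fe(s) → Cd(s) + Fe²⁺(aq); Q = [Fe²⁺]^1/[Cd²⁺]^1.
From E = E° − (0.0592/n) log Q: log Q = (E° − E)·n/0.0592 = (+0.07 − (+0.045))·2/0.0592 = 0.8446.
So 1·log[Cd²⁺] = 1·log(1.9) − log Q = 0.2788 − (0.8446) = -0.5658; [Cd²⁺] = 10^(-0.5658) ≈ 0.27 M.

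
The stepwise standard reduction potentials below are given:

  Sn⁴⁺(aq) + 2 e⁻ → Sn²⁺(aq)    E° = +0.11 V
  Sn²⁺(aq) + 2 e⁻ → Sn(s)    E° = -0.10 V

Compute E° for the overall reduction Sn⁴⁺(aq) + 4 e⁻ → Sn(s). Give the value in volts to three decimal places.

Since ΔG° = −nFE° is additive over sequential reductions, n₃E°₃ = n₁E°₁ + n₂E°₂.
E°₃ = (2×+0.11 + 2×-0.10) / 4 = (+0.020) / 4 = +0.005 V.

+0.005 V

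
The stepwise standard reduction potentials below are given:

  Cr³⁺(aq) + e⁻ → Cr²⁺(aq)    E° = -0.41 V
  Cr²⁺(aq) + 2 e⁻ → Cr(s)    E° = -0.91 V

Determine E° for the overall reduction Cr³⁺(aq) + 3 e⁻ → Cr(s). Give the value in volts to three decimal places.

-0.743 V

Adding the free-energy changes (−nFE°) of the two steps gives −n₃FE°₃ = −n₁FE°₁ − n₂FE°₂.
E°₃ = (1×-0.41 + 2×-0.91) / 3 = (-2.230) / 3 = -0.743 V.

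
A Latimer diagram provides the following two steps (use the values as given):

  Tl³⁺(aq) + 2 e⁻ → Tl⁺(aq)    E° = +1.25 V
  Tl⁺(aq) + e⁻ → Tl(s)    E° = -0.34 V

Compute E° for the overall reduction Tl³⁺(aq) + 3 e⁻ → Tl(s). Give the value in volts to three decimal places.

+0.720 V

Standard free energies of sequential steps add: ΔG°₃ = ΔG°₁ + ΔG°₂, so n₃E°₃ = n₁E°₁ + n₂E°₂.
E°₃ = (2×+1.25 + 1×-0.34) / 3 = (+2.160) / 3 = +0.720 V.
Simply averaging or adding the two E° values would be wrong; the electron-weighted sum is required.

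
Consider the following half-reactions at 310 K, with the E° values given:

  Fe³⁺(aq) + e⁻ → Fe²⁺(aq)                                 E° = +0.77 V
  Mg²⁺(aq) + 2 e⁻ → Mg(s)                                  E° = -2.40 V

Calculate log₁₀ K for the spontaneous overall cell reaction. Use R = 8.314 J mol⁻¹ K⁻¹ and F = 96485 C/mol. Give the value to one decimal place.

103.1

Cathode: Fe³⁺/Fe²⁺; anode: Mg²⁺/Mg. E°cell = (+0.77) − (-2.40) = +3.17 V, with n = 2.
ΔG° = −nFE° = −RT ln K, so ln K = nFE°/(RT) = (2)(96485)(+3.17) / ((8.314)(310)) = 237.344.
log₁₀ K = 237.344 / ln 10 = 103.1.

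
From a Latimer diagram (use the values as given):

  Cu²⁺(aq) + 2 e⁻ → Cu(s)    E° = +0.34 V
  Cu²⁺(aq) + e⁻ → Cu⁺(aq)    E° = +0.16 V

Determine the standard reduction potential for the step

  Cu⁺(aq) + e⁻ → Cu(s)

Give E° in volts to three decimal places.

Sequential free energies add, so n₃E°₃ = n₁E°₁ + n₂E°₂.
With n₃ = 2, and the known step contributing 1×(+0.16) V, the unknown satisfies 1·E° = 2×(+0.34) − 1×(+0.16) = +0.520.
E° = +0.520 / 1 = +0.520 V.

+0.520 V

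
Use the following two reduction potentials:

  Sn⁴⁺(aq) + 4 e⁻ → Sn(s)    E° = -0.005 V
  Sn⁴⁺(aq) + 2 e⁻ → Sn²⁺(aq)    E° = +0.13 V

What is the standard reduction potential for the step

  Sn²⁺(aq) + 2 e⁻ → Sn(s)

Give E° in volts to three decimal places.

Sequential free energies add, so n₃E°₃ = n₁E°₁ + n₂E°₂.
With n₃ = 4, and the known step contributing 2×(+0.13) V, the unknown satisfies 2·E° = 4×(-0.005) − 2×(+0.13) = -0.280.
E° = -0.280 / 2 = -0.140 V.

-0.140 V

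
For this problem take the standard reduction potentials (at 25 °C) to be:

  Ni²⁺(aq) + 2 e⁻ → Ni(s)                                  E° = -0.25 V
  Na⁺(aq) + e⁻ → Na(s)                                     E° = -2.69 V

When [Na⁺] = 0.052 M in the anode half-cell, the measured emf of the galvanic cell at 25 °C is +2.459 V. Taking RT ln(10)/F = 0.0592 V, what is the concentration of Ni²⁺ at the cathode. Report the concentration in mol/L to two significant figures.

Ni²⁺/Ni is the cathode, Na⁺/Na the anode: E°cell = +2.44 V, n = 2.
Overall reaction: Ni²⁺(aq) + 2 Na(s) → Ni(s) + 2 Na⁺(aq); Q = [Na⁺]^2/[Ni²⁺]^1.
From E = E° − (0.0592/n) log Q: log Q = (E° − E)·n/0.0592 = (+2.44 − (+2.459))·2/0.0592 = -0.6419.
So 1·log[Ni²⁺] = 2·log(0.052) − log Q = -2.5680 − (-0.6419) = -1.9261; [Ni²⁺] = 10^(-1.9261) ≈ 0.012 M.

0.012 M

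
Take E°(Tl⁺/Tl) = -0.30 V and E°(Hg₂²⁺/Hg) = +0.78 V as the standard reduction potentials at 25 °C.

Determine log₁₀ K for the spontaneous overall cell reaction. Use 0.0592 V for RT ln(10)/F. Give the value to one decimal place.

36.5

Cathode: Hg₂²⁺/Hg; anode: Tl⁺/Tl. E°cell = +1.08 V, n = 2.
log K = nE°cell / 0.0592 = (2)(+1.08) / 0.0592 = 36.5.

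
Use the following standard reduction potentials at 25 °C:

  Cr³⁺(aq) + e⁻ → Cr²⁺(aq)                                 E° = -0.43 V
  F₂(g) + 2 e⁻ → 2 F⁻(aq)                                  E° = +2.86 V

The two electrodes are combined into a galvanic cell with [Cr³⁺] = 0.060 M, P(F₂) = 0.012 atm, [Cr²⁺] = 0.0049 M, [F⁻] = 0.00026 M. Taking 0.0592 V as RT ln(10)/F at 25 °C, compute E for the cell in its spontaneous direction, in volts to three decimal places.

F₂/F⁻ is the cathode (higher E°), Cr³⁺/Cr²⁺ the anode: E°cell = +2.86 − (-0.43) = +3.29 V, n = 2.
Overall: F₂(g) + 2 Cr²⁺(aq) → 2 F⁻(aq) + 2 Cr³⁺(aq)
Q = [F⁻]^2·[Cr³⁺]^2 / (P(F₂)·[Cr²⁺]^2); log Q = -3.073.
E = E° − (0.0592/n) log Q = +3.29 − (0.0592/2)(-3.073) = +3.381 V.

+3.381 V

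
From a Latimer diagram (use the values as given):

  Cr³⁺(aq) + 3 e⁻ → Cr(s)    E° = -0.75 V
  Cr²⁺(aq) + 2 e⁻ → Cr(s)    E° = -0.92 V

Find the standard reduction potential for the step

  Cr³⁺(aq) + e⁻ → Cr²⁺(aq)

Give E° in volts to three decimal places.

-0.410 V

Sequential free energies add, so n₃E°₃ = n₁E°₁ + n₂E°₂.
With n₃ = 3, and the known step contributing 2×(-0.92) V, the unknown satisfies 1·E° = 3×(-0.75) − 2×(-0.92) = -0.410.
E° = -0.410 / 1 = -0.410 V.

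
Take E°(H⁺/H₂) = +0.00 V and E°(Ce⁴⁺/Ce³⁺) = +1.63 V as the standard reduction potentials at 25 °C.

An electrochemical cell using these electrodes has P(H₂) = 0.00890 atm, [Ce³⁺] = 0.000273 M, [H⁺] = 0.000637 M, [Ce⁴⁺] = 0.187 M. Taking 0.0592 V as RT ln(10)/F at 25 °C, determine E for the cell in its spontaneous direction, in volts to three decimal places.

+1.926 V

Ce⁴⁺/Ce³⁺ is the cathode (higher E°), H⁺/H₂ the anode: E°cell = +1.63 − (+0.00) = +1.63 V, n = 2.
Overall: 2 Ce⁴⁺(aq) + H₂(g) → 2 Ce³⁺(aq) + 2 H⁺(aq)
Q = [Ce³⁺]^2·[H⁺]^2 / ([Ce⁴⁺]^2·P(H₂)); log Q = -10.012.
E = E° − (0.0592/n) log Q = +1.63 − (0.0592/2)(-10.012) = +1.926 V.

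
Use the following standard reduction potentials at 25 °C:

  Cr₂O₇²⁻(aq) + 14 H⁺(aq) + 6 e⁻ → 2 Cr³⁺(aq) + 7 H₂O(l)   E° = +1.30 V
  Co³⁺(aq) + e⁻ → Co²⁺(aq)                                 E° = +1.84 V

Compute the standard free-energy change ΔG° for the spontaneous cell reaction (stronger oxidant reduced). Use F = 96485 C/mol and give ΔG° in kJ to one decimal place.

Co³⁺/Co²⁺ (E° = +1.84 V) is the cathode; Cr₂O₇²⁻/Cr³⁺ (E° = +1.30 V) is the anode, so E°cell = +0.54 V.
Balancing electrons gives n = 6 (lcm of 1 and 6).
ΔG° = −nFE° = −(6)(96485)(+0.54) = -312,611 J = -312.6 kJ.

-312.6 kJ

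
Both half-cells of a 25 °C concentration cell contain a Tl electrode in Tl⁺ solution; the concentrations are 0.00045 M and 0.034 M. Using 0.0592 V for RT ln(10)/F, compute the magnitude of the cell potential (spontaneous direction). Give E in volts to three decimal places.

+0.111 V

For a concentration cell E°cell = 0. The 0.034 M side is the cathode (reduction is favoured where [Tl⁺] is higher).
With n = 1, E = −(0.0592/1) log([Tl⁺]ₐₙ/[Tl⁺]꜀ₐₜ) = −(0.0592/1) log(0.00045/0.034) = −(0.0592/1)(-1.878) = +0.111 V.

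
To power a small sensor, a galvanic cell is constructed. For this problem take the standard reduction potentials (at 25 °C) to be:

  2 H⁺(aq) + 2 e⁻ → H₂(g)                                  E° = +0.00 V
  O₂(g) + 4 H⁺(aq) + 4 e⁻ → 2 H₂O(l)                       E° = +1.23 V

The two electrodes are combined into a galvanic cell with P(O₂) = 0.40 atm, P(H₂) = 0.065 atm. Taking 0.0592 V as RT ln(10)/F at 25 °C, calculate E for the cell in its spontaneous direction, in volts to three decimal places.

O₂/H₂O is the cathode (higher E°), H⁺/H₂ the anode: E°cell = +1.23 − (+0.00) = +1.23 V, n = 4.
Overall: O₂(g) + 2 H₂(g) → 2 H₂O(l)
Q = 1 / (P(O₂)·P(H₂)^2); log Q = 2.772.
E = E° − (0.0592/n) log Q = +1.23 − (0.0592/4)(2.772) = +1.189 V.

+1.189 V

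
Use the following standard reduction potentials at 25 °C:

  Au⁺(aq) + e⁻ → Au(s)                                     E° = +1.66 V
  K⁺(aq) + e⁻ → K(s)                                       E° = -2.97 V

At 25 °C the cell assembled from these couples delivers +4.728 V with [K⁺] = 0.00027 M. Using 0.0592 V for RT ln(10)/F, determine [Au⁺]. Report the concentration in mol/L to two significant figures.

Au⁺/Au is the cathode, K⁺/K the anode: E°cell = +4.63 V, n = 1.
Overall reaction: Au⁺(aq) + K(s) → Au(s) + K⁺(aq); Q = [K⁺]^1/[Au⁺]^1.
From E = E° − (0.0592/n) log Q: log Q = (E° − E)·n/0.0592 = (+4.63 − (+4.728))·1/0.0592 = -1.6554.
So 1·log[Au⁺] = 1·log(0.00027) − log Q = -3.5686 − (-1.6554) = -1.9132; [Au⁺] = 10^(-1.9132) ≈ 0.012 M.

0.012 M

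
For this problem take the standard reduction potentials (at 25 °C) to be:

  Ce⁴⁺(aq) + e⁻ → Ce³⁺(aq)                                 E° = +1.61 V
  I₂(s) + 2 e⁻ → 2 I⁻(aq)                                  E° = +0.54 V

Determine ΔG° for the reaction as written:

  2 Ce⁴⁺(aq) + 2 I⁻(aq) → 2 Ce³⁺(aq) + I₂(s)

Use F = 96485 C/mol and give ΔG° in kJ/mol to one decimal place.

As written, Ce⁴⁺/Ce³⁺ is reduced (cathode) and I₂/I⁻ is oxidised (anode), so E°cell = (+1.61) − (+0.54) = +1.07 V.
Balancing electrons gives n = 2.
ΔG° = −nFE° = −(2)(96485)(+1.07) = -206,478 J = -206.5 kJ/mol.

-206.5 kJ/mol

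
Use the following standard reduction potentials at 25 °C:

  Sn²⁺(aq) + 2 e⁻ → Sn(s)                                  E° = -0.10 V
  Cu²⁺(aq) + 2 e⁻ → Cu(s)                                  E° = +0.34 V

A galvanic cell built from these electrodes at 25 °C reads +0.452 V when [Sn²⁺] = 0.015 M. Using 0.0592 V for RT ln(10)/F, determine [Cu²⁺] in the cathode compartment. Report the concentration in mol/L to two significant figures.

Cu²⁺/Cu is the cathode, Sn²⁺/Sn the anode: E°cell = +0.44 V, n = 2.
Overall reaction: Cu²⁺(aq) + Sn(s) → Cu(s) + Sn²⁺(aq); Q = [Sn²⁺]^1/[Cu²⁺]^1.
From E = E° − (0.0592/n) log Q: log Q = (E° − E)·n/0.0592 = (+0.44 − (+0.452))·2/0.0592 = -0.4054.
So 1·log[Cu²⁺] = 1·log(0.015) − log Q = -1.8239 − (-0.4054) = -1.4185; [Cu²⁺] = 10^(-1.4185) ≈ 0.038 M.

0.038 M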